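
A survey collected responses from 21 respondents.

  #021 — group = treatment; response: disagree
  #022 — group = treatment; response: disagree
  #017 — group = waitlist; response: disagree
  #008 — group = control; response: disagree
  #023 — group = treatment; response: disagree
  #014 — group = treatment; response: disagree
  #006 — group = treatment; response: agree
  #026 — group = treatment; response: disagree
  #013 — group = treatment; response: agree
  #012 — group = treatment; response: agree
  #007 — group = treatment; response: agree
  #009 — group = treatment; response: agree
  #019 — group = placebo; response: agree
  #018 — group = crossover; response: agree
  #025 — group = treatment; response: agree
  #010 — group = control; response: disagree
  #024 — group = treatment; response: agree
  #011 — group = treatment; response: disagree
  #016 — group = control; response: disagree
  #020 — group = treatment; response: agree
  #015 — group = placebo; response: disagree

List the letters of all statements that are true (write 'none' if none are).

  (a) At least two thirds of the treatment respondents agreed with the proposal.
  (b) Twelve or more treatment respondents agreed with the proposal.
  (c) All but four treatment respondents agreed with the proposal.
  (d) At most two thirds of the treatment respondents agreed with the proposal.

|A| = 14, |A ∩ B| = 8, |A ∖ B| = 6.
(a) |A ∩ B| / |A| ≥ 2/3: fails.
(b) |A ∩ B| ≥ 12: fails.
(c) |A ∖ B| = 4: fails.
(d) |A ∩ B| / |A| ≤ 2/3: holds.

(d)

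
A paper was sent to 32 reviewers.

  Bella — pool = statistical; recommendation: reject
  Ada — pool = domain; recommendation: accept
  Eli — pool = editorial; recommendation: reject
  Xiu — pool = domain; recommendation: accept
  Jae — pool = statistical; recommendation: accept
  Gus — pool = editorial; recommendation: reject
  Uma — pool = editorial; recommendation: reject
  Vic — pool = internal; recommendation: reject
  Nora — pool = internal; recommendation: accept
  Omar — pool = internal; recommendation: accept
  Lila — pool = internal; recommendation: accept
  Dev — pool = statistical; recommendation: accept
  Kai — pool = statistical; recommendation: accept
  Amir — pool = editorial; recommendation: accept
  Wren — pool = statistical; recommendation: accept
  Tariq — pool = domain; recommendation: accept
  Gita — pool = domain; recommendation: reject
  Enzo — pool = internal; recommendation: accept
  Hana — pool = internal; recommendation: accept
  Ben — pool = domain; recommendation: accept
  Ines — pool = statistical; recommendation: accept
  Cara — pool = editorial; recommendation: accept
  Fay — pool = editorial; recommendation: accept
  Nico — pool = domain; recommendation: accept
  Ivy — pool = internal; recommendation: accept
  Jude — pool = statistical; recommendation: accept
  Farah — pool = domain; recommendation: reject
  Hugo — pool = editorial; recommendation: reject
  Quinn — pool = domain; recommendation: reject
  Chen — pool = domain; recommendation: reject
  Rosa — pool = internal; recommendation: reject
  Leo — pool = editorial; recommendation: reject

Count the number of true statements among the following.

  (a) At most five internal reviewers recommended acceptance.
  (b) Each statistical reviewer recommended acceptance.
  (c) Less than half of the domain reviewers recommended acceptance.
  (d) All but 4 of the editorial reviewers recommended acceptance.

0

(a) internal: |A| = 8, |A ∩ B| = 6; needs |A ∩ B| ≤ 5 — false.
(b) statistical: |A| = 7, |A ∩ B| = 6; needs A ⊆ B, i.e. every element of A is in B (|A ∖ B| = 0) — false.
(c) domain: |A| = 9, |A ∩ B| = 5; needs |A ∩ B| < |A ∖ B| — false.
(d) editorial: |A| = 8, |A ∩ B| = 3; needs |A ∖ B| = 4 — false.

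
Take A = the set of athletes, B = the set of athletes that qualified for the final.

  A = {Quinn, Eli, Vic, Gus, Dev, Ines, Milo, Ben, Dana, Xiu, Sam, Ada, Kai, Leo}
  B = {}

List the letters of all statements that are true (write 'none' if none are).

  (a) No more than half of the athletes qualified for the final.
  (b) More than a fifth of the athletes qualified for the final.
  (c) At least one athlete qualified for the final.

|A| = 14, |A ∩ B| = 0, |A ∖ B| = 14.
(a) |A ∩ B| ≤ |A ∖ B|: holds.
(b) |A ∩ B| / |A| > 1/5: fails.
(c) A ∩ B ≠ ∅ (|A ∩ B| ≥ 1): fails.

(a)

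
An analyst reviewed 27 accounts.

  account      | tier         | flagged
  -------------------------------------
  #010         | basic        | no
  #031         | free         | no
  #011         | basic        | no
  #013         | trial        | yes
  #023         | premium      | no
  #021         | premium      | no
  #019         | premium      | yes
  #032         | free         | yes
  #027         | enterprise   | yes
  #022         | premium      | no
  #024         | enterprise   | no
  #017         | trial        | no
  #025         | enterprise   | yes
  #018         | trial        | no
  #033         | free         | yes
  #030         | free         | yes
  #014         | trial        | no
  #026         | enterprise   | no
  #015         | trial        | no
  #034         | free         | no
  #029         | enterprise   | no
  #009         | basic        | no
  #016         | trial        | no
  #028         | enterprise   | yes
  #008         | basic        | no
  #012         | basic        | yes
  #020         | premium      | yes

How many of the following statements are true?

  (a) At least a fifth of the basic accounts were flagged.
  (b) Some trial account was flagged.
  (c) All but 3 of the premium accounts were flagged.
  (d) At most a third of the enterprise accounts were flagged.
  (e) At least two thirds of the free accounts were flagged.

3

(a) basic: |A| = 5, |A ∩ B| = 1; needs |A ∩ B| / |A| ≥ 1/5 — true.
(b) trial: |A| = 6, |A ∩ B| = 1; needs A ∩ B ≠ ∅ (|A ∩ B| ≥ 1) — true.
(c) premium: |A| = 5, |A ∩ B| = 2; needs |A ∖ B| = 3 — true.
(d) enterprise: |A| = 6, |A ∩ B| = 3; needs |A ∩ B| / |A| ≤ 1/3 — false.
(e) free: |A| = 5, |A ∩ B| = 3; needs |A ∩ B| / |A| ≥ 2/3 — false.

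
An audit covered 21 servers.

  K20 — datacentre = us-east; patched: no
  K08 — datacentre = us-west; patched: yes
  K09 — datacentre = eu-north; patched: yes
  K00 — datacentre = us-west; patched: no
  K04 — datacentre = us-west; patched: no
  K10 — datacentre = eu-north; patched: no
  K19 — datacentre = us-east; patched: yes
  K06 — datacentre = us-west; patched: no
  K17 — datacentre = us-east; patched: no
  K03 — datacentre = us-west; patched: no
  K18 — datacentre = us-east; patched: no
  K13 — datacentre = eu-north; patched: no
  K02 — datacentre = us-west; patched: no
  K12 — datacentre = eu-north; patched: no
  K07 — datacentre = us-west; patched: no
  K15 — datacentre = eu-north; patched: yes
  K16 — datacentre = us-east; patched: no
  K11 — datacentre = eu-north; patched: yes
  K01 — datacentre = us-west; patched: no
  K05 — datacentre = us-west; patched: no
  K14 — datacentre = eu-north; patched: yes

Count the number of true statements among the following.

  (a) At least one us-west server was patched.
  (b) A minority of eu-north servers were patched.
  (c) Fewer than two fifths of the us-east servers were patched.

(a) us-west: |A| = 9, |A ∩ B| = 1; needs A ∩ B ≠ ∅ (|A ∩ B| ≥ 1) — true.
(b) eu-north: |A| = 7, |A ∩ B| = 4; needs |A ∩ B| < |A ∖ B| — false.
(c) us-east: |A| = 5, |A ∩ B| = 1; needs |A ∩ B| / |A| < 2/5 — true.

2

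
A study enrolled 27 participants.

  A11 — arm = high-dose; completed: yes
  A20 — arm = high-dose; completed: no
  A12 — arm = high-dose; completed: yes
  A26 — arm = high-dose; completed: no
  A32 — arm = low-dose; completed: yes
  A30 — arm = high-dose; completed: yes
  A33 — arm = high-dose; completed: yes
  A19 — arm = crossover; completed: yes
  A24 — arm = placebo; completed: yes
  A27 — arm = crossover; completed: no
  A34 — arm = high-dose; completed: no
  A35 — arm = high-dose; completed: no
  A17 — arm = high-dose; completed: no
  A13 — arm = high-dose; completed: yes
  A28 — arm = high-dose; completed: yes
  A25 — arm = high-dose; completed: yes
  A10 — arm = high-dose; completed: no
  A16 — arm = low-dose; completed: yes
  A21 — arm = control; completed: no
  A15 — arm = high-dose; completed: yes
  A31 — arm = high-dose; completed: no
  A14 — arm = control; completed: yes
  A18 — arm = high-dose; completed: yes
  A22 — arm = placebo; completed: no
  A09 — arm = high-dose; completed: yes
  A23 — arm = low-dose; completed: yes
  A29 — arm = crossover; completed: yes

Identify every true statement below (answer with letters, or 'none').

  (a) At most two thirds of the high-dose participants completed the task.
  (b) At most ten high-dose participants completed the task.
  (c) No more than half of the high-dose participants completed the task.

(a), (b)

|A| = 17, |A ∩ B| = 10, |A ∖ B| = 7.
(a) |A ∩ B| / |A| ≤ 2/3: holds.
(b) |A ∩ B| ≤ 10: holds.
(c) |A ∩ B| ≤ |A ∖ B|: fails.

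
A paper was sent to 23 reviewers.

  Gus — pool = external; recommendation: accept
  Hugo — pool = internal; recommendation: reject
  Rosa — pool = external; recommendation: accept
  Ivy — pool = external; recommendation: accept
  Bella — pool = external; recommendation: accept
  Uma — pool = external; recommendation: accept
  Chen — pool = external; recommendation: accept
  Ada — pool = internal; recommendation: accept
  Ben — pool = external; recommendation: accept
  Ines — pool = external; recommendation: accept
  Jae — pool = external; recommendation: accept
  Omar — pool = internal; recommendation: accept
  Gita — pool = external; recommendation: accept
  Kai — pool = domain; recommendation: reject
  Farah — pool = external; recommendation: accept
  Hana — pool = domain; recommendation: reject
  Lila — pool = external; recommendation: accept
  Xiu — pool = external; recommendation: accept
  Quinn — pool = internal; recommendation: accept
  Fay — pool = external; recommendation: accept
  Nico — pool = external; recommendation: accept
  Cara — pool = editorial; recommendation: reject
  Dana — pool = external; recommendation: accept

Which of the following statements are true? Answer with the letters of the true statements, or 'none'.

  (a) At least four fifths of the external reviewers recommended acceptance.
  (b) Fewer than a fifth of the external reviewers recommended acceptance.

|A| = 16, |A ∩ B| = 16, |A ∖ B| = 0.
(a) |A ∩ B| / |A| ≥ 4/5: holds.
(b) |A ∩ B| / |A| < 1/5: fails.

(a)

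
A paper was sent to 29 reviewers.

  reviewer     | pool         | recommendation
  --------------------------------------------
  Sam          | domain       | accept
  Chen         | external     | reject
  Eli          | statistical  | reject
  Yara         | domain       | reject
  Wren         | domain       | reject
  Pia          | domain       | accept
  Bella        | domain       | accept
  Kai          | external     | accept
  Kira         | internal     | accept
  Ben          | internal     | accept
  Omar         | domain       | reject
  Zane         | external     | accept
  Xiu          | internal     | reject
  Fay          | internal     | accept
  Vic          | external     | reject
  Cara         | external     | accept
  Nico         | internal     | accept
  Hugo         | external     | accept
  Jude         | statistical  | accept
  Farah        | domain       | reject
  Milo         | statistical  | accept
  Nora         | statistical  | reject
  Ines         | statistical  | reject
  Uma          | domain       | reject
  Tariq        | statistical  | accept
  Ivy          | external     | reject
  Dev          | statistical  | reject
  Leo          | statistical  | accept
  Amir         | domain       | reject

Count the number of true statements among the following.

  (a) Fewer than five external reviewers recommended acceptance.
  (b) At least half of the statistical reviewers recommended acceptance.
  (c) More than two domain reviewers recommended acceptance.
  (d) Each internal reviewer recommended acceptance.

3

(a) external: |A| = 7, |A ∩ B| = 4; needs |A ∩ B| < 5 — true.
(b) statistical: |A| = 8, |A ∩ B| = 4; needs |A ∩ B| ≥ |A ∖ B| — true.
(c) domain: |A| = 9, |A ∩ B| = 3; needs |A ∩ B| > 2 — true.
(d) internal: |A| = 5, |A ∩ B| = 4; needs A ⊆ B, i.e. every element of A is in B (|A ∖ B| = 0) — false.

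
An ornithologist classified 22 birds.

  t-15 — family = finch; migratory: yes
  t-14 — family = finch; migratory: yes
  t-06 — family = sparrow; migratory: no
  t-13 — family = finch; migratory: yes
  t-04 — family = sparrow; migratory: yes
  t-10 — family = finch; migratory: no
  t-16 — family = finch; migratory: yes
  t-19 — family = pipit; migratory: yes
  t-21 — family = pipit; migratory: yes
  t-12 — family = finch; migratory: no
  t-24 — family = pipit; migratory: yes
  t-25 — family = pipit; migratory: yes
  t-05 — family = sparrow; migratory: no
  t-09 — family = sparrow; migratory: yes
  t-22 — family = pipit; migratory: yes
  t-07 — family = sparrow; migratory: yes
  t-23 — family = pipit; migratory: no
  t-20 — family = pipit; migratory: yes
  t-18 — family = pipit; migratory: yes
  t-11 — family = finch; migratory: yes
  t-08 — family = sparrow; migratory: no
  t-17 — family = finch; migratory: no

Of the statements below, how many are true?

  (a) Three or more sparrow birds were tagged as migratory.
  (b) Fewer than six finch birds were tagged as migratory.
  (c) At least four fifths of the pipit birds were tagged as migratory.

(a) sparrow: |A| = 6, |A ∩ B| = 3; needs |A ∩ B| ≥ 3 — true.
(b) finch: |A| = 8, |A ∩ B| = 5; needs |A ∩ B| < 6 — true.
(c) pipit: |A| = 8, |A ∩ B| = 7; needs |A ∩ B| / |A| ≥ 4/5 — true.

3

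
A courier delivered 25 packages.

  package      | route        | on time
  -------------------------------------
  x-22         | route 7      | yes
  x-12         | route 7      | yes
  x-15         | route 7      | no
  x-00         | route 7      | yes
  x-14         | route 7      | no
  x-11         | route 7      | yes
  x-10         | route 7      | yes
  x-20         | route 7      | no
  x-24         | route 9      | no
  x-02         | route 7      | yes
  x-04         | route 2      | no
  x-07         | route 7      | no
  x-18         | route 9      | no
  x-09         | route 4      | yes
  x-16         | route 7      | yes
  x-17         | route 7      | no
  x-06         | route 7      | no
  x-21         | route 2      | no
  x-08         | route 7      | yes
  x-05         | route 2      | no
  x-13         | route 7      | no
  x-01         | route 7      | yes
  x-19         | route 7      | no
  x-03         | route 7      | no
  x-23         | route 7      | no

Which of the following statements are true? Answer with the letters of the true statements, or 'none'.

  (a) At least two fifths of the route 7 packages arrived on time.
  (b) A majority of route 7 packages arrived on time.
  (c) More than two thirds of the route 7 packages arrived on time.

|A| = 19, |A ∩ B| = 9, |A ∖ B| = 10.
(a) |A ∩ B| / |A| ≥ 2/5: holds.
(b) |A ∩ B| > |A ∖ B|: fails.
(c) |A ∩ B| / |A| > 2/3: fails.

(a)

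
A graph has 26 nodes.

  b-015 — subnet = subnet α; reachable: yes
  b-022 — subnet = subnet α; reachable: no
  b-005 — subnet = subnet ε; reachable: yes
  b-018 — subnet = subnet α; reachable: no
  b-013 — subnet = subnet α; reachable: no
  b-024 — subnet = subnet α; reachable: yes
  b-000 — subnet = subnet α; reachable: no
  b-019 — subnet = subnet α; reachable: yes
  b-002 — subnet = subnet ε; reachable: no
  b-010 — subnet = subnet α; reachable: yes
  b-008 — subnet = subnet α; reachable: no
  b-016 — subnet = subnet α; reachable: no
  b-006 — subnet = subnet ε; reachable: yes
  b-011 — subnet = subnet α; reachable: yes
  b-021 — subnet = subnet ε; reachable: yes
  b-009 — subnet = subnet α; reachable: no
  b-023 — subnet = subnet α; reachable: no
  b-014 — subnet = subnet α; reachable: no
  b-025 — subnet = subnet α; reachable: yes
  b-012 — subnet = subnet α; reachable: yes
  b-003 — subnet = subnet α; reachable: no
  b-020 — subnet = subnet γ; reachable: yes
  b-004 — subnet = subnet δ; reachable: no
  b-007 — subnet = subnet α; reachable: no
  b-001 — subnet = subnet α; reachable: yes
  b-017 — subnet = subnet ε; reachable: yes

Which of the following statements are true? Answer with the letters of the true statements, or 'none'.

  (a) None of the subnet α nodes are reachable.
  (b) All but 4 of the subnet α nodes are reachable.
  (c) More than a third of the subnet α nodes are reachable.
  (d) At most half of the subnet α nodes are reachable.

|A| = 19, |A ∩ B| = 8, |A ∖ B| = 11.
(a) A ∩ B = ∅ (|A ∩ B| = 0): fails.
(b) |A ∖ B| = 4: fails.
(c) |A ∩ B| / |A| > 1/3: holds.
(d) |A ∩ B| ≤ |A ∖ B|: holds.

(c), (d)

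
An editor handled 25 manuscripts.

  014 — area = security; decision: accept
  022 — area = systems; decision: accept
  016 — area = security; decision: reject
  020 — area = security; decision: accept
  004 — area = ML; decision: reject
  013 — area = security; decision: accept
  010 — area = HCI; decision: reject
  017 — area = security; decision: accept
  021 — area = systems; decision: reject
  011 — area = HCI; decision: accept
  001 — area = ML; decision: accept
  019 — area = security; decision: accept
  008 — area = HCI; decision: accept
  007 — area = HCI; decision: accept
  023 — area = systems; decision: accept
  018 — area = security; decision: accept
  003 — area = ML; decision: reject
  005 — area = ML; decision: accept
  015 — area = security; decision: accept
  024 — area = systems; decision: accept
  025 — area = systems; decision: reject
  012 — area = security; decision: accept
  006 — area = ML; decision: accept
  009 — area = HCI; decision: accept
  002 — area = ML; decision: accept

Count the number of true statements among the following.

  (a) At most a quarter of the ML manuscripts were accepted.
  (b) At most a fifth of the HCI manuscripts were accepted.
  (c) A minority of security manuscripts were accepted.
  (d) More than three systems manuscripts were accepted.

0

(a) ML: |A| = 6, |A ∩ B| = 4; needs |A ∩ B| / |A| ≤ 1/4 — false.
(b) HCI: |A| = 5, |A ∩ B| = 4; needs |A ∩ B| / |A| ≤ 1/5 — false.
(c) security: |A| = 9, |A ∩ B| = 8; needs |A ∩ B| < |A ∖ B| — false.
(d) systems: |A| = 5, |A ∩ B| = 3; needs |A ∩ B| > 3 — false.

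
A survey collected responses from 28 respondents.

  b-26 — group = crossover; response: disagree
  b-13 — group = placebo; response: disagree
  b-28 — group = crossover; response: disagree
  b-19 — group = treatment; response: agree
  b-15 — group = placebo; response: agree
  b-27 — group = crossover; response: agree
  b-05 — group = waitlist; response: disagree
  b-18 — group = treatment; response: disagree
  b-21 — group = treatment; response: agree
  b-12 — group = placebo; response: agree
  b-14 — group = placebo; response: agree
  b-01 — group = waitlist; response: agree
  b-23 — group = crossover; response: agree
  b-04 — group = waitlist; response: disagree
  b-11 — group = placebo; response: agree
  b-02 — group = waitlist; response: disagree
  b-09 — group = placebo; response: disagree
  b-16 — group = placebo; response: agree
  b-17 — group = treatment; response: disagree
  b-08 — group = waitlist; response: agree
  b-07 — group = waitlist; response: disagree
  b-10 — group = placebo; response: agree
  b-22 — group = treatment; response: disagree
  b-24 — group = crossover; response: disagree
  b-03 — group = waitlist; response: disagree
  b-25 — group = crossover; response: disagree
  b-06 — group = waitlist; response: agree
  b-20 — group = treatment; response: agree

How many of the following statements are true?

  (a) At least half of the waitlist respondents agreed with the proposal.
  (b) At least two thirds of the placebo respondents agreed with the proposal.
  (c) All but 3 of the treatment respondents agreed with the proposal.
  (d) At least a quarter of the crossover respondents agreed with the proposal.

(a) waitlist: |A| = 8, |A ∩ B| = 3; needs |A ∩ B| ≥ |A ∖ B| — false.
(b) placebo: |A| = 8, |A ∩ B| = 6; needs |A ∩ B| / |A| ≥ 2/3 — true.
(c) treatment: |A| = 6, |A ∩ B| = 3; needs |A ∖ B| = 3 — true.
(d) crossover: |A| = 6, |A ∩ B| = 2; needs |A ∩ B| / |A| ≥ 1/4 — true.

3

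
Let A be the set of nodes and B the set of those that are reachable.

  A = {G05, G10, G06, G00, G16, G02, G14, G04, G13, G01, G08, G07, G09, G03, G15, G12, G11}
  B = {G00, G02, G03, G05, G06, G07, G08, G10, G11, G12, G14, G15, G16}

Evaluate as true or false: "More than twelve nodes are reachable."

True

Truth condition: |A ∩ B| > 12.
|A| = 17, |A ∩ B| = 13, |A ∖ B| = 4.
|A ∩ B| = 13, so the statement is true.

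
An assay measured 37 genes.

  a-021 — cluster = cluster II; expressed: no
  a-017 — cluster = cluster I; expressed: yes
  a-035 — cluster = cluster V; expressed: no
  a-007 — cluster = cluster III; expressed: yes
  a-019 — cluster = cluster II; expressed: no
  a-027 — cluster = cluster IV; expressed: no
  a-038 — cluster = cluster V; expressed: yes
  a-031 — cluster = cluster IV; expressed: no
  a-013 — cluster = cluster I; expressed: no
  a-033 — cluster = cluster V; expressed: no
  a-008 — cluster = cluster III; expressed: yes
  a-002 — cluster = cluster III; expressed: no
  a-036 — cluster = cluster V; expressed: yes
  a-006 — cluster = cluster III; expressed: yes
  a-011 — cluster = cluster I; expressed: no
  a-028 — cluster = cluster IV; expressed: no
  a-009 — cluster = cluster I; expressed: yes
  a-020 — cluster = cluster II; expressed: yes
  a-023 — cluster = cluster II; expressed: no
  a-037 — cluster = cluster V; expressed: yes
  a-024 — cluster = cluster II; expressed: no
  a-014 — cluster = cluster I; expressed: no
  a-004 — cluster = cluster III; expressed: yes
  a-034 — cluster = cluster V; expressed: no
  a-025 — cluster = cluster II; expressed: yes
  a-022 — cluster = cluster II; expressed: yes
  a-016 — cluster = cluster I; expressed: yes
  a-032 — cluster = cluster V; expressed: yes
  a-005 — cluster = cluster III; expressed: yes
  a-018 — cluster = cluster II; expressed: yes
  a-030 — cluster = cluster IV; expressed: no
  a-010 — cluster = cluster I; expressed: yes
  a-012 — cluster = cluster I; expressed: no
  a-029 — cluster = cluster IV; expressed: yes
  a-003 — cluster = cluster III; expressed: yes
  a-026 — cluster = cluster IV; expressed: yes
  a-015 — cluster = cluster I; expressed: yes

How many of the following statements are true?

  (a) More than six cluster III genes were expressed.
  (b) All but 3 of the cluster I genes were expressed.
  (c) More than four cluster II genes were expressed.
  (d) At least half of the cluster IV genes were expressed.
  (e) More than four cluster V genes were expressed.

0

(a) cluster III: |A| = 7, |A ∩ B| = 6; needs |A ∩ B| > 6 — false.
(b) cluster I: |A| = 9, |A ∩ B| = 5; needs |A ∖ B| = 3 — false.
(c) cluster II: |A| = 8, |A ∩ B| = 4; needs |A ∩ B| > 4 — false.
(d) cluster IV: |A| = 6, |A ∩ B| = 2; needs |A ∩ B| ≥ |A ∖ B| — false.
(e) cluster V: |A| = 7, |A ∩ B| = 4; needs |A ∩ B| > 4 — false.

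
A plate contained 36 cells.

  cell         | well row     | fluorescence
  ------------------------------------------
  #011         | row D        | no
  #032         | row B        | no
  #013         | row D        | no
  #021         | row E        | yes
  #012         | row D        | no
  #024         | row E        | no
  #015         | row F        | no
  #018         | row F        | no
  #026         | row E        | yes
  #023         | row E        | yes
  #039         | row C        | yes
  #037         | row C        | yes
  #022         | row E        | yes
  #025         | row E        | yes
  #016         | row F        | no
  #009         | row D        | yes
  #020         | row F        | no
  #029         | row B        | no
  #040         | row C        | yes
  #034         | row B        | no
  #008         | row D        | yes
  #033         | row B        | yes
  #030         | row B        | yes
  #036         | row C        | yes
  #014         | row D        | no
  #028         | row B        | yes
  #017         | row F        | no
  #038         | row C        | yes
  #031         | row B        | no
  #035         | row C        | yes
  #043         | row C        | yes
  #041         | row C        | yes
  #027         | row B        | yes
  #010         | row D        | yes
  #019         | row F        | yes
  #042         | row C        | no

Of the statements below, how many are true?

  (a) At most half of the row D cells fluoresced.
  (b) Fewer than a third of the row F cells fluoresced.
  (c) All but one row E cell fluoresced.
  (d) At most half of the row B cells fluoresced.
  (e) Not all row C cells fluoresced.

5

(a) row D: |A| = 7, |A ∩ B| = 3; needs |A ∩ B| ≤ |A ∖ B| — true.
(b) row F: |A| = 6, |A ∩ B| = 1; needs |A ∩ B| / |A| < 1/3 — true.
(c) row E: |A| = 6, |A ∩ B| = 5; needs |A ∖ B| = 1 — true.
(d) row B: |A| = 8, |A ∩ B| = 4; needs |A ∩ B| ≤ |A ∖ B| — true.
(e) row C: |A| = 9, |A ∩ B| = 8; needs A ⊄ B (|A ∖ B| ≥ 1) — true.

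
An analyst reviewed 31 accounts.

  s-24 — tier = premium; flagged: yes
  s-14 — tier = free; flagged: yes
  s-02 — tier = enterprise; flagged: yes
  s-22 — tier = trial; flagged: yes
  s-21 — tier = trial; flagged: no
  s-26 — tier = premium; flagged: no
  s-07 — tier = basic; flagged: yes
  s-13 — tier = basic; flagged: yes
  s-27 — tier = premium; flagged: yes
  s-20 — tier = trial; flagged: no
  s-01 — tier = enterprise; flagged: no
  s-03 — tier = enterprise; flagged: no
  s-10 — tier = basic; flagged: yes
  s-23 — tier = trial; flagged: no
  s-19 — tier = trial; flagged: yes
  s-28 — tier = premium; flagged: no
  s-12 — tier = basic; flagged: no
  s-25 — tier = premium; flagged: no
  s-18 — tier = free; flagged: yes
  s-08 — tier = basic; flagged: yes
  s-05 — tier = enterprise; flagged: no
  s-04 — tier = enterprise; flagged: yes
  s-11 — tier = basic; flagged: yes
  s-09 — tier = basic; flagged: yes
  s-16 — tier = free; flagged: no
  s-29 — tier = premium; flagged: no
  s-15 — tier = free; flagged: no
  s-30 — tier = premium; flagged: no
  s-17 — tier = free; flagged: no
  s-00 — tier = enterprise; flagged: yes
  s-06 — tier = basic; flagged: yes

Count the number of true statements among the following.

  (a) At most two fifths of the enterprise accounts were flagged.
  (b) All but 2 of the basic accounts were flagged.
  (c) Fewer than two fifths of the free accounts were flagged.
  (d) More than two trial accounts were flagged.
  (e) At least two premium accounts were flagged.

1

(a) enterprise: |A| = 6, |A ∩ B| = 3; needs |A ∩ B| / |A| ≤ 2/5 — false.
(b) basic: |A| = 8, |A ∩ B| = 7; needs |A ∖ B| = 2 — false.
(c) free: |A| = 5, |A ∩ B| = 2; needs |A ∩ B| / |A| < 2/5 — false.
(d) trial: |A| = 5, |A ∩ B| = 2; needs |A ∩ B| > 2 — false.
(e) premium: |A| = 7, |A ∩ B| = 2; needs |A ∩ B| ≥ 2 — true.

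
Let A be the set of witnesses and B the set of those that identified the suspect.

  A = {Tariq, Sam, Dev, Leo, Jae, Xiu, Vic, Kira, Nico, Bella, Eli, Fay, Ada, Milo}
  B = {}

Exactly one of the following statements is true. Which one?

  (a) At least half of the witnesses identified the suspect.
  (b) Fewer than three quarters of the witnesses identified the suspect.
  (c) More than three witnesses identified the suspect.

(b)

|A| = 14, |A ∩ B| = 0, |A ∖ B| = 14.
(a) requires |A ∩ B| ≥ |A ∖ B|: false.
(b) requires |A ∩ B| / |A| < 3/4: true.
(c) requires |A ∩ B| > 3: false.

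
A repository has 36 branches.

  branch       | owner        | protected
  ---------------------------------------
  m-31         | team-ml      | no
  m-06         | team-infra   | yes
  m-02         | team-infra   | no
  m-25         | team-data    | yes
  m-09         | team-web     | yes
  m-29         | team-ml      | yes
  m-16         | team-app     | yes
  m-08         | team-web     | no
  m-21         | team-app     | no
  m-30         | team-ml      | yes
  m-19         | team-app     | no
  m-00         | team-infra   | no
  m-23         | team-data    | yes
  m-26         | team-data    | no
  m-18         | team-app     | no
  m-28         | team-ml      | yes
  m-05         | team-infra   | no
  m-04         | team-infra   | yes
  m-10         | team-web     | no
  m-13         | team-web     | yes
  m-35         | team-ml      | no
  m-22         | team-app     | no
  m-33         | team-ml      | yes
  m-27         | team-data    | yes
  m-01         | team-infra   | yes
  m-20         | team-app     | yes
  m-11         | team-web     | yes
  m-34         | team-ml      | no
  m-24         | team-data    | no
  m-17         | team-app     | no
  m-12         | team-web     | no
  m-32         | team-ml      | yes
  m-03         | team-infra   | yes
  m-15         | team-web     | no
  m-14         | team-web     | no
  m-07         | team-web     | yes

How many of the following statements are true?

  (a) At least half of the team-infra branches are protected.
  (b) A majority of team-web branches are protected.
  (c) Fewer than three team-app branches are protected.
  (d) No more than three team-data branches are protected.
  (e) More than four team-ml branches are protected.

(a) team-infra: |A| = 7, |A ∩ B| = 4; needs |A ∩ B| ≥ |A ∖ B| — true.
(b) team-web: |A| = 9, |A ∩ B| = 4; needs |A ∩ B| > |A ∖ B| — false.
(c) team-app: |A| = 7, |A ∩ B| = 2; needs |A ∩ B| < 3 — true.
(d) team-data: |A| = 5, |A ∩ B| = 3; needs |A ∩ B| ≤ 3 — true.
(e) team-ml: |A| = 8, |A ∩ B| = 5; needs |A ∩ B| > 4 — true.

4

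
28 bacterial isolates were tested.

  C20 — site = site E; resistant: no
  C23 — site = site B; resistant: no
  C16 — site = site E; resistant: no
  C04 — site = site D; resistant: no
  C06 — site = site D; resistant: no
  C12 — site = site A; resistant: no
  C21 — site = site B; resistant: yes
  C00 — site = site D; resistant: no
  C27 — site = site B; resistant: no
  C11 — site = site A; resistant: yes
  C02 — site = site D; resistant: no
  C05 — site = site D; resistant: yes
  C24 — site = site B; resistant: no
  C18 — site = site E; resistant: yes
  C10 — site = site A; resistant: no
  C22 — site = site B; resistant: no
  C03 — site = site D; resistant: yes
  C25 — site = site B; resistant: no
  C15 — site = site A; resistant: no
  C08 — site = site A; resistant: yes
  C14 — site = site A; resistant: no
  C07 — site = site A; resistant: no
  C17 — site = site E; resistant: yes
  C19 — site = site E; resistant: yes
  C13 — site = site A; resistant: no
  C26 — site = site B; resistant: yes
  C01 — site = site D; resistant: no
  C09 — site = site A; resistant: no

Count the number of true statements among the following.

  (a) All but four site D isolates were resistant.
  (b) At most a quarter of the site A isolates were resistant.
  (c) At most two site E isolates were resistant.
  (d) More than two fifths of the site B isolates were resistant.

(a) site D: |A| = 7, |A ∩ B| = 2; needs |A ∖ B| = 4 — false.
(b) site A: |A| = 9, |A ∩ B| = 2; needs |A ∩ B| / |A| ≤ 1/4 — true.
(c) site E: |A| = 5, |A ∩ B| = 3; needs |A ∩ B| ≤ 2 — false.
(d) site B: |A| = 7, |A ∩ B| = 2; needs |A ∩ B| / |A| > 2/5 — false.

1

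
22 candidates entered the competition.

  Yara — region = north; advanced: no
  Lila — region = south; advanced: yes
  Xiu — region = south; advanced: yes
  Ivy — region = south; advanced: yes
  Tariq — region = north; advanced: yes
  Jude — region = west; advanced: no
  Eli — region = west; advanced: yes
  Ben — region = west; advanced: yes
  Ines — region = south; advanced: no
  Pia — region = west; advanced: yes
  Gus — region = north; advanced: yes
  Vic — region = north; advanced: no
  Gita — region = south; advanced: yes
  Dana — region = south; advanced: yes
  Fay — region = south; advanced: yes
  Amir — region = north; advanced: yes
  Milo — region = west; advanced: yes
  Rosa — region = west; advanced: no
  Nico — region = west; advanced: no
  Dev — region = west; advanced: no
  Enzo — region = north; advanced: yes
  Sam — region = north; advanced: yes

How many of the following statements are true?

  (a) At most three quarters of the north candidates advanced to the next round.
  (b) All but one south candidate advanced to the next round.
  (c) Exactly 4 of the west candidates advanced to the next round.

(a) north: |A| = 7, |A ∩ B| = 5; needs |A ∩ B| / |A| ≤ 3/4 — true.
(b) south: |A| = 7, |A ∩ B| = 6; needs |A ∖ B| = 1 — true.
(c) west: |A| = 8, |A ∩ B| = 4; needs |A ∩ B| = 4 — true.

3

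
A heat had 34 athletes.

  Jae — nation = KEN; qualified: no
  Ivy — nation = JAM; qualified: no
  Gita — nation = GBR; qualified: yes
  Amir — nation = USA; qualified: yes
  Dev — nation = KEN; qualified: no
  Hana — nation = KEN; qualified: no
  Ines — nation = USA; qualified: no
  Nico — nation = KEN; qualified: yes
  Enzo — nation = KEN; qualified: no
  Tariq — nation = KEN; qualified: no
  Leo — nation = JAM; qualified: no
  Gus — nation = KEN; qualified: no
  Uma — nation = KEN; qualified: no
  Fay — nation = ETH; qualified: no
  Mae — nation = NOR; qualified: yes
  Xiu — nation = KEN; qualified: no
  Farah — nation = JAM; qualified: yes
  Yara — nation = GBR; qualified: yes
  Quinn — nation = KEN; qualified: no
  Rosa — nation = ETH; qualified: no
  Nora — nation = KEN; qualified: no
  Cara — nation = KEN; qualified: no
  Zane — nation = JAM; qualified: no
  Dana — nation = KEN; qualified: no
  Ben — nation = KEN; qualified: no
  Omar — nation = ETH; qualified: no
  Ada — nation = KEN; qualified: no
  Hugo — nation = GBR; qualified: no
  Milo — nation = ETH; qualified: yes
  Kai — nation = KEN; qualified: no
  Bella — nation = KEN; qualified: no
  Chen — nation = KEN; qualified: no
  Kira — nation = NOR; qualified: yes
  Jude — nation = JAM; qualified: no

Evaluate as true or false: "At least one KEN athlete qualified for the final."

True

'At least one KEN athlete qualified for the final' holds iff A ∩ B ≠ ∅ (|A ∩ B| ≥ 1).
|A| = 18, |A ∩ B| = 1, |A ∖ B| = 17.
So the statement is true.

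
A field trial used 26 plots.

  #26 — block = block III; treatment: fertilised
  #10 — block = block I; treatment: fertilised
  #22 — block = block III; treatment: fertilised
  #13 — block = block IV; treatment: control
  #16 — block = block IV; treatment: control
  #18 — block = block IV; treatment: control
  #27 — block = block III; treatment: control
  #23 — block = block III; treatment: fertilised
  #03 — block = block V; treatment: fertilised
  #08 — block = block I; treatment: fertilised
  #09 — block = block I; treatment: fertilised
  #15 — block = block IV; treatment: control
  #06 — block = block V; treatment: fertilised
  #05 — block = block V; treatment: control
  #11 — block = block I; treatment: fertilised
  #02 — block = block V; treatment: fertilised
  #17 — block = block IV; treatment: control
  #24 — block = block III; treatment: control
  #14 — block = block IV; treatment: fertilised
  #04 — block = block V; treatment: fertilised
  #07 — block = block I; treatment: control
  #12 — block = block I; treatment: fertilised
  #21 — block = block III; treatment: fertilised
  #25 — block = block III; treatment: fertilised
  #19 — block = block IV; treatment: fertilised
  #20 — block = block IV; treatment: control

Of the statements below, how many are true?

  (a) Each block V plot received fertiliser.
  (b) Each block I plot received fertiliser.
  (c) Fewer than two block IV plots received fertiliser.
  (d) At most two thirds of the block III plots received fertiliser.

(a) block V: |A| = 5, |A ∩ B| = 4; needs A ⊆ B, i.e. every element of A is in B (|A ∖ B| = 0) — false.
(b) block I: |A| = 6, |A ∩ B| = 5; needs A ⊆ B, i.e. every element of A is in B (|A ∖ B| = 0) — false.
(c) block IV: |A| = 8, |A ∩ B| = 2; needs |A ∩ B| < 2 — false.
(d) block III: |A| = 7, |A ∩ B| = 5; needs |A ∩ B| / |A| ≤ 2/3 — false.

0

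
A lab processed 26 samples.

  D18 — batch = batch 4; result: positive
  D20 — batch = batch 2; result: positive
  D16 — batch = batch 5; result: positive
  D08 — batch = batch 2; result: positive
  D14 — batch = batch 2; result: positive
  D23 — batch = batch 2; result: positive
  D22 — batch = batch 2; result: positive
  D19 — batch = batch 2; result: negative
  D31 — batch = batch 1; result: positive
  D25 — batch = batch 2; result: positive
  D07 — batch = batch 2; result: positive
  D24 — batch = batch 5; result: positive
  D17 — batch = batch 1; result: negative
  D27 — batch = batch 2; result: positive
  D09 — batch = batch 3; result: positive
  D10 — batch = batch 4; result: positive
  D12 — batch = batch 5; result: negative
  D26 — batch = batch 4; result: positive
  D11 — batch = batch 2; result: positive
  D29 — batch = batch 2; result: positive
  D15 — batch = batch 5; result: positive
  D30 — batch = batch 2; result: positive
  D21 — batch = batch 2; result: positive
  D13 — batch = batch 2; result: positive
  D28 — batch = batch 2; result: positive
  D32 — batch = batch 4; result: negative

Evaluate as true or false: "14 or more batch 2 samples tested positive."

True

Truth condition: |A ∩ B| ≥ 14.
|A| = 15, |A ∩ B| = 14, |A ∖ B| = 1.
|A ∩ B| = 14, so the statement is true.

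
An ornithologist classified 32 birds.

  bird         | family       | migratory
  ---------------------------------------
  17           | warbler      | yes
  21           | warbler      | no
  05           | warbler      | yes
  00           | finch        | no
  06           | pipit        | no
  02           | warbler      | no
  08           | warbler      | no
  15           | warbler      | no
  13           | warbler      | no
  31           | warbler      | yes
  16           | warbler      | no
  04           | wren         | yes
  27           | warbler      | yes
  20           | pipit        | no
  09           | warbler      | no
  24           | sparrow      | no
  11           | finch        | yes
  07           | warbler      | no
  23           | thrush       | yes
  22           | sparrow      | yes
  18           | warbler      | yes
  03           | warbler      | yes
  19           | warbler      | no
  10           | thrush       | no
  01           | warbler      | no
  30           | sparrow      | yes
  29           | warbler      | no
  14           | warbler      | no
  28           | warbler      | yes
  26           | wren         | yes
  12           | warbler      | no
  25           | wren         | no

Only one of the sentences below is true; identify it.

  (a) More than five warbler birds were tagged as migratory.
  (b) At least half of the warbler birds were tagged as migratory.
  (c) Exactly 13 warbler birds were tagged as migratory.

|A| = 20, |A ∩ B| = 7, |A ∖ B| = 13.
(a) requires |A ∩ B| > 5: true.
(b) requires |A ∩ B| ≥ |A ∖ B|: false.
(c) requires |A ∩ B| = 13: false.

(a)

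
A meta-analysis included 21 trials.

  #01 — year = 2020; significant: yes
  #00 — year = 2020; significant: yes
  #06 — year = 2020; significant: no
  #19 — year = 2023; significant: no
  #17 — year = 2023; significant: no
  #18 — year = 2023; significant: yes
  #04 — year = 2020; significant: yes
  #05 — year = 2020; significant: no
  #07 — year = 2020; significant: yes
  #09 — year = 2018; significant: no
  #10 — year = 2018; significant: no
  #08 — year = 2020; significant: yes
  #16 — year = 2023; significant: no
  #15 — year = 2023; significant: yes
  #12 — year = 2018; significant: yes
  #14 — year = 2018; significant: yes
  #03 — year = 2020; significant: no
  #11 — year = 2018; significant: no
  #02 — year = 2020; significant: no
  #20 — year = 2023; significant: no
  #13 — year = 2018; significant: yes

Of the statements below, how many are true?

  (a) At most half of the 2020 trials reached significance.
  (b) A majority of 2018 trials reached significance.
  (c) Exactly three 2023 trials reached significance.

(a) 2020: |A| = 9, |A ∩ B| = 5; needs |A ∩ B| ≤ |A ∖ B| — false.
(b) 2018: |A| = 6, |A ∩ B| = 3; needs |A ∩ B| > |A ∖ B| — false.
(c) 2023: |A| = 6, |A ∩ B| = 2; needs |A ∩ B| = 3 — false.

0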